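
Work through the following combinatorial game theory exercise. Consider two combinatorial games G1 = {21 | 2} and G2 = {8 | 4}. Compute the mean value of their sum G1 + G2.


G1 = {21 | 2}, G2 = {8 | 4}
Each is a switch {a | b} with numbers a > b; its mean value is (a + b)/2, and mean value is additive over game sums: m(G1 + G2) = m(G1) + m(G2).
Mean of G1 = (21 + (2))/2 = 23/2 = 23/2
Mean of G2 = (8 + (4))/2 = 12/2 = 6
Mean of G1 + G2 = 23/2 + 6 = 35/2

35/2


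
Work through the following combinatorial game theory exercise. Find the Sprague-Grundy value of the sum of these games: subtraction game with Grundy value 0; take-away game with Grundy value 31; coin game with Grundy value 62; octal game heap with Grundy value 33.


By the Sprague-Grundy theorem, the Grundy value of a sum of games is the XOR of individual Grundy values.
subtraction game: Grundy value = 0. Running XOR: 0 XOR 0 = 0
take-away game: Grundy value = 31. Running XOR: 0 XOR 31 = 31
coin game: Grundy value = 62. Running XOR: 31 XOR 62 = 33
octal game heap: Grundy value = 33. Running XOR: 33 XOR 33 = 0
The combined Grundy value is 0.

0


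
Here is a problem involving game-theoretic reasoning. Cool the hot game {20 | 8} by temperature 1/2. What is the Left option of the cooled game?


Original game: {20 | 8} (a switch {a | b} with a > b).
Cooling by t (for t below the temperature (a - b)/2 = 6) taxes each move by t: {a | b} cooled by t is {a - t | b + t}.
Cooling amount: t = 1/2
Cooled Left option: 20 - 1/2 = 39/2
Cooled Right option: 8 + 1/2 = 17/2
Cooled game: {39/2 | 17/2}
Left option = 39/2

39/2


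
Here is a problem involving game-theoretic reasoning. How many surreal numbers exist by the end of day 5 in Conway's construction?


Day 0: {|} = 0 is born. Count = 1.
Day n: the number of surreal numbers born by day n is 2^(n+1) - 1.
By day 0: 2^1 - 1 = 1
By day 1: 2^2 - 1 = 3
By day 2: 2^3 - 1 = 7
By day 3: 2^4 - 1 = 15
By day 4: 2^5 - 1 = 31
By day 5: 2^6 - 1 = 63
By day 5: 63 surreal numbers.

63


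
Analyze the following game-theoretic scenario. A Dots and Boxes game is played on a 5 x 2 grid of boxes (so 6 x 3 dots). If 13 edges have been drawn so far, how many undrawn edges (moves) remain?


Grid: 5 x 2 boxes, i.e. 6 rows and 3 columns of dots.
Horizontal edges: (rows + 1) * cols = 6 * 2 = 12
Vertical edges: rows * (cols + 1) = 5 * 3 = 15
Total edges: 12 + 15 = 27
Edges drawn: 13
Remaining: 27 - 13 = 14

14


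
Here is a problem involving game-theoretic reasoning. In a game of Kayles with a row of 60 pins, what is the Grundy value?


Kayles: a move removes 1 or 2 adjacent pins from a contiguous row.
Removing pins from a row of k leaves two independent rows (a, b) with a + b = k - 1 (one pin) or a + b = k - 2 (two pins); an end removal gives a = 0.
By Sprague-Grundy, G(k) = mex{ G(a) XOR G(b) } over all these splits. G(0) = 0.
G(1): splits (0,0):0^0=0 -> mex({0}) = 1
G(2): splits (0,1):0^1=1 (0,0):0^0=0 -> mex({0, 1}) = 2
G(3): splits (0,2):0^2=2 (1,1):1^1=0 (0,1):0^1=1 -> mex({0, 1, 2}) = 3
G(4): splits (0,3):0^3=3 (1,2):1^2=3 (0,2):0^2=2 (1,1):1^1=0 -> mex({0, 2, 3}) = 1
G(5): splits (0,4):0^1=1 (1,3):1^3=2 (2,2):2^2=0 (0,3):0^3=3 (1,2):1^2=3 -> mex({0, 1, 2, 3}) = 4
G(6) = mex({0, 1, 2, 4}) = 3
G(7) = mex({0, 1, 3, 4, 5}) = 2
G(8) = mex({0, 2, 3, 5, 6}) = 1
G(9) = mex({0, 1, 2, 3, 6, 7}) = 4
G(10) = mex({0, 1, 3, 4, 5, 7}) = 2
G(11) = mex({0, 1, 2, 3, 4, 5}) = 6
G(12) = mex({0, 1, 2, 3, 5, 6, 7}) = 4
G(13) = mex({0, 2, 3, 4, 6, 7}) = 1
G(14) = mex({0, 1, 4, 5, 6, 7}) = 2
G(15) = mex({0, 1, 2, 3, 4, 5, 6}) = 7
G(16) = mex({0, 2, 3, 5, 6, 7}) = 1
G(17) = mex({0, 1, 2, 3, 5, 6, 7}) = 4
G(18) = mex({0, 1, 2, 4, 5, 6}) = 3
G(19) = mex({0, 1, 3, 4, 5, 7}) = 2
G(20) = mex({0, 2, 3, 4, 5, 6, 7}) = 1
G(21) = mex({0, 1, 2, 3, 5, 6, 7}) = 4
G(22) = mex({0, 1, 2, 3, 4, 5, 7}) = 6
G(23) = mex({0, 1, 2, 3, 4, 5, 6}) = 7
G(24) = mex({0, 1, 2, 3, 5, 6, 7}) = 4
G(25) = mex({0, 2, 3, 4, 6, 7}) = 1
G(26) = mex({0, 1, 3, 4, 5, 6, 7}) = 2
G(27) = mex({0, 1, 2, 3, 4, 5, 6, 7}) = 8
G(28) = mex({0, 1, 2, 3, 4, 6, 7, 8}) = 5
G(29) = mex({0, 1, 2, 3, 5, 6, 7, 8, 9}) = 4
G(30) = mex({0, 1, 2, 3, 4, 5, 6, 9, 10}) = 7
G(31) = mex({0, 1, 3, 4, 5, 7, 10, 11}) = 2
G(32) = mex({0, 2, 3, 4, 5, 6, 7, 9, 11}) = 1
G(33) = mex({0, 1, 2, 3, 4, 5, 6, 7, 9, 12}) = 8
G(34) = mex({0, 1, 2, 3, 4, 5, 7, 8, 11, 12}) = 6
G(35) = mex({0, 1, 2, 3, 4, 5, 6, 8, 9, 10, 11}) = 7
G(36) = mex({0, 1, 2, 3, 5, 6, 7, 9, 10}) = 4
G(37) = mex({0, 2, 3, 4, 6, 7, 9, 10, 11, 12}) = 1
G(38) = mex({0, 1, 3, 4, 5, 6, 7, 9, 10, 11, 12}) = 2
G(39) = mex({0, 1, 2, 4, 5, 6, 7, 9, 10, 12, 14}) = 3
G(40) = mex({0, 2, 3, 4, 6, 7, 11, 12, 14}) = 1
G(41) = mex({0, 1, 2, 3, 5, 6, 7, 9, 10, 11, 12}) = 4
G(42) = mex({0, 1, 2, 3, 4, 5, 6, 9, 10}) = 7
G(43) = mex({0, 1, 3, 4, 5, 7, 9, 10, 12, 15}) = 2
G(44) = mex({0, 2, 3, 4, 5, 6, 7, 9, 10, 12, 15}) = 1
G(45) = mex({0, 1, 2, 3, 4, 5, 6, 7, 9, 10, 12, 14}) = 8
G(46) = mex({0, 1, 3, 4, 5, 7, 8, 11, 12, 14}) = 2
G(47) = mex({0, 1, 2, 3, 4, 5, 6, 8, 9, 10, 11, 12}) = 7
G(48) = mex({0, 1, 2, 3, 5, 6, 7, 9, 10}) = 4
G(49) = mex({0, 2, 3, 4, 6, 7, 9, 10, 11, 12, 15}) = 1
G(50) = mex({0, 1, 4, 5, 6, 7, 9, 11, 12, 14, 15}) = 2
G(51) = mex({0, 1, 2, 3, 4, 5, 6, 7, 9, 12, 14, 15}) = 8
G(52) = mex({0, 2, 3, 4, 5, 6, 7, 8, 11, 12, 15}) = 1
G(53) = mex({0, 1, 2, 3, 5, 6, 7, 8, 9, 10, 11, 12}) = 4
G(54) = mex({0, 1, 2, 3, 4, 5, 6, 9, 10}) = 7
G(55) = mex({0, 1, 3, 4, 5, 7, 9, 10, 11, 12}) = 2
G(56) = mex({0, 2, 3, 4, 5, 6, 7, 9, 10, 11, 12, 13, 14}) = 1
G(57) = mex({0, 1, 2, 3, 5, 6, 7, 9, 10, 12, 13, 14, 15}) = 4
G(58) = mex({0, 1, 3, 4, 5, 7, 11, 12, 14, 15}) = 2
G(59) = mex({0, 1, 2, 3, 4, 5, 6, 9, 10, 11, 12, 15}) = 7
G(60) = mex({0, 1, 2, 3, 5, 6, 7, 9, 10}) = 4
Therefore G(60) = 4.

4


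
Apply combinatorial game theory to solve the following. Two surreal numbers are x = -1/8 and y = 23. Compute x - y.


x = -1/8, y = 23
Converting to common denominator: 8
x = -1/8, y = 184/8
x - y = -1/8 - 23 = -185/8

-185/8


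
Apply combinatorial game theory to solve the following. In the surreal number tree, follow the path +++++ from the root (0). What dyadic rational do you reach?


Sign expansion: +++++
Rule: track bounds (lo, hi), initially (-inf, +inf). On '+', the current value becomes lo and we move to the simplest number in (value, hi): value + 1 if hi = +inf, otherwise the midpoint (value + hi)/2. On '-', the current value becomes hi and we move to value - 1 if lo = -inf, otherwise the midpoint (lo + value)/2.
Start at 0.
Step 1: sign = +, move right. Bounds: (0, +inf). Value = 1
Step 2: sign = +, move right. Bounds: (1, +inf). Value = 2
Step 3: sign = +, move right. Bounds: (2, +inf). Value = 3
Step 4: sign = +, move right. Bounds: (3, +inf). Value = 4
Step 5: sign = +, move right. Bounds: (4, +inf). Value = 5
The surreal number with sign expansion +++++ is 5.

5


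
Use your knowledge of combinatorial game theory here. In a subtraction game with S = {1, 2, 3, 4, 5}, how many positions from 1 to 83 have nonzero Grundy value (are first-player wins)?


Subtraction set S = {1, 2, 3, 4, 5}, so G(n) = n mod 6.
G(n) = 0 when n is a multiple of 6.
Multiples of 6 in [1, 83]: 13
N-positions (nonzero Grundy) = 83 - 13 = 70

70


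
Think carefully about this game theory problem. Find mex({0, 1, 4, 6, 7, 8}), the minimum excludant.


Set = {0, 1, 4, 6, 7, 8}
0 is in the set.
1 is in the set.
2 is NOT in the set. This is the mex.
mex = 2

2


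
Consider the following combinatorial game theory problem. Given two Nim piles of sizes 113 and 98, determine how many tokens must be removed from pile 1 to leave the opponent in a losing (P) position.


Piles: 113 and 98
Current XOR: 113 XOR 98 = 19 (non-zero, so this is an N-position).
To make the XOR zero, we need to find a move that balances the piles.
For pile 1 (size 113): target = 113 XOR 19 = 98
We reduce pile 1 from 113 to 98.
Tokens removed: 113 - 98 = 15
Verification: 98 XOR 98 = 0

15


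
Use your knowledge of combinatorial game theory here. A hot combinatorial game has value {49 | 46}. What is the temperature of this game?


The game is {49 | 46}, a switch {a | b} with numbers a > b.
Cooling {a | b} by t gives {a - t | b + t}, which stops being hot when a - t = b + t, i.e. at t = (a - b)/2. So the temperature of a switch is (a - b)/2.
Temperature = (Left option - Right option) / 2
= (49 - (46)) / 2
= 3 / 2
= 3/2

3/2


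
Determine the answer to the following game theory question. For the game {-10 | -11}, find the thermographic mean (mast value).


Game = {-10 | -11}, a switch {a | b} with numbers a > b.
Its thermograph has left wall a - t and right wall b + t, which meet at t = (a - b)/2, where both equal (a + b)/2. So the mast (mean value) is at (a + b)/2.
Mean = (-10 + (-11))/2 = -21/2 = -21/2

-21/2


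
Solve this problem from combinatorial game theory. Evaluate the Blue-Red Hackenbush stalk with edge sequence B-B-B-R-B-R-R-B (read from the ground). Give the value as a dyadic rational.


Edges (from ground): B-B-B-R-B-R-R-B
By Berlekamp's sign-expansion rule, a Blue-Red Hackenbush stalk has the value of the surreal number whose sign sequence is the edge sequence with B -> + and R -> -.
Sign sequence: +++-+--+
Trace the sign expansion in the surreal number tree, starting from 0:
Edge 1: B (sign +) -> bounds (0, +inf), value = 1
Edge 2: B (sign +) -> bounds (1, +inf), value = 2
Edge 3: B (sign +) -> bounds (2, +inf), value = 3
Edge 4: R (sign -) -> bounds (2, 3), value = 5/2
Edge 5: B (sign +) -> bounds (5/2, 3), value = 11/4
Edge 6: R (sign -) -> bounds (5/2, 11/4), value = 21/8
Edge 7: R (sign -) -> bounds (5/2, 21/8), value = 41/16
Edge 8: B (sign +) -> bounds (41/16, 21/8), value = 83/32
Game value = 83/32

83/32


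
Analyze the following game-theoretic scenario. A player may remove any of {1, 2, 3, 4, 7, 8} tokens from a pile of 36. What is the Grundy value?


The subtraction set is S = {1, 2, 3, 4, 7, 8}.
G(k) = mex{ G(k - s) : s in S, s <= k }. We compute iteratively: G(0) = 0.
G(1) = mex({0}) = 1
G(2) = mex({0, 1}) = 2
G(3) = mex({0, 1, 2}) = 3
G(4) = mex({0, 1, 2, 3}) = 4
G(5) = mex({1, 2, 3, 4}) = 0
G(6) = mex({0, 2, 3, 4}) = 1
G(7) = mex({0, 1, 3, 4}) = 2
G(8) = mex({0, 1, 2, 4}) = 3
G(9) = mex({0, 1, 2, 3}) = 4
G(10) = mex({1, 2, 3, 4}) = 0
G(11) = mex({0, 2, 3, 4}) = 1
G(12) = mex({0, 1, 3, 4}) = 2
Observe that G(5)..G(12) = 0, 1, 2, 3, 4, 0, 1, 2 repeats G(0)..G(7) = 0, 1, 2, 3, 4, 0, 1, 2.
For k >= max(S) = 8, G(k) is determined by the previous 8 values G(k-8)..G(k-1); a window of 8 consecutive values has recurred shifted by 5, so by induction G(k + 5) = G(k) for all k >= 0: the sequence is periodic from the start with period 5.
One period: G(0..4) = 0, 1, 2, 3, 4.
36 mod 5 = 1, so G(36) = G(1) = 1.

1


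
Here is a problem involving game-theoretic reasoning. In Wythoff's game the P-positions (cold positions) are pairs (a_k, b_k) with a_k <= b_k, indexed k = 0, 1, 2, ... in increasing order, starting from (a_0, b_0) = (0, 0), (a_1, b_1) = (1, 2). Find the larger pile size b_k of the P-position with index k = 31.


By Wythoff's theorem, a_k = floor(k * phi) and b_k = floor(k * phi^2) = a_k + k, where phi = (1 + sqrt(5))/2 is the golden ratio.
phi = (1 + sqrt(5))/2 = 1.618034
phi^2 = phi + 1 = 2.618034
k = 31
k * phi^2 = 31 * 2.618034 = 81.159054
b_31 = floor(k * phi^2) = 81 (check: a_31 + k = 50 + 31 = 81)

81


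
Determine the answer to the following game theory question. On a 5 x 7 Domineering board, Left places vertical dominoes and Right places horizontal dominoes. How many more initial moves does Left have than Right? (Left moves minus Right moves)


Board is 5 x 7 (rows x cols).
Left (vertical) placements: (rows-1) * cols = 4 * 7 = 28
Right (horizontal) placements: rows * (cols-1) = 5 * 6 = 30
Advantage = Left - Right = 28 - 30 = -2

-2


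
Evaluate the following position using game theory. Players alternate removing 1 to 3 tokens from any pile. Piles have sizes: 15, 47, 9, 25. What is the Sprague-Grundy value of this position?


Subtraction set: {1, 2, 3}
For this subtraction set, G(n) = n mod 4 (period = max + 1 = 4).
Pile 1 (size 15): G(15) = 15 mod 4 = 3
Pile 2 (size 47): G(47) = 47 mod 4 = 3
Pile 3 (size 9): G(9) = 9 mod 4 = 1
Pile 4 (size 25): G(25) = 25 mod 4 = 1
Total Grundy value = XOR of all: 3 XOR 3 XOR 1 XOR 1 = 0

0


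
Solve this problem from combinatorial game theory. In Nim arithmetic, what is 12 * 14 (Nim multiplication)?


Nim multiplication is bilinear over XOR: (u XOR v) * w = (u*w) XOR (v*w).
So we split each operand into its bit components and XOR the pairwise Nim products.
12 = 4 + 8 (as XOR of powers of 2).
14 = 2 + 4 + 8 (as XOR of powers of 2).
Using the standard Nim-product table on single bits:
  2*2 = 3,   2*4 = 8,   2*8 = 12,
  4*4 = 6,   4*8 = 11,  8*8 = 13,
and  1*x = x (identity), k*l = l*k (commutative).
Pairwise Nim products:
  4 * 2 = 8
  4 * 4 = 6
  4 * 8 = 11
  8 * 2 = 12
  8 * 4 = 11
  8 * 8 = 13
XOR them: 8 XOR 6 XOR 11 XOR 12 XOR 11 XOR 13 = 15.
Result: 12 * 14 = 15 (in Nim).

15


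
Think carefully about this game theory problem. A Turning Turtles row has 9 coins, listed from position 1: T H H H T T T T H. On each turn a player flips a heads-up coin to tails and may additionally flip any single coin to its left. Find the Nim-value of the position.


Coins: T H H H T T T T H
Key fact: a single head at position k behaves exactly like a Nim heap of size k (turning it to T and optionally flipping a coin at j < k corresponds to moving the heap from k to j, or to 0), and heads combine as a disjunctive sum (two heads at the same place would cancel, matching j XOR j = 0). So the Nim-value is the XOR of the 1-indexed positions of the heads.
Face-up positions (1-indexed): [2, 3, 4, 9]
XOR 0 with 2: 0 XOR 2 = 2
XOR 2 with 3: 2 XOR 3 = 1
XOR 1 with 4: 1 XOR 4 = 5
XOR 5 with 9: 5 XOR 9 = 12
Nim-value = 12

12


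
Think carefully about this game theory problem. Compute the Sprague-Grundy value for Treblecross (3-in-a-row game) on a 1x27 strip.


Treblecross: place X on empty cells; 3-in-a-row wins.
Playing within two cells of an existing X lets the opponent win at once, so sensible play treats the cells i-2..i+2 around each X as dead. The player left with no safe cell loses, so this is a normal-play take-away game on strips of safe cells.
Placing X at cell i (0-indexed) of a strip of k safe cells leaves independent strips of sizes max(0, i-2) and max(0, k-i-3). Hence G(k) = mex{ G(max(0,i-2)) XOR G(max(0,k-i-3)) : 0 <= i < k }, with G(0) = 0.
G(1): splits (0,0):0^0=0 -> mex({0}) = 1
G(2): splits (0,0):0^0=0 -> mex({0}) = 1
G(3): splits (0,0):0^0=0 -> mex({0}) = 1
G(4): splits (0,1):0^1=1 (0,0):0^0=0 -> mex({0, 1}) = 2
G(5): splits (0,2):0^1=1 (0,1):0^1=1 (0,0):0^0=0 -> mex({0, 1}) = 2
G(6) = mex({1}) = 0
G(7) = mex({0, 1, 2}) = 3
G(8) = mex({0, 1, 2}) = 3
G(9) = mex({0, 2}) = 1
G(10) = mex({0, 2, 3}) = 1
G(11) = mex({0, 3}) = 1
G(12) = mex({1, 3}) = 0
G(13) = mex({0, 1, 2, 3}) = 4
G(14) = mex({0, 1, 2}) = 3
G(15) = mex({0, 1, 2}) = 3
G(16) = mex({0, 1, 2, 4}) = 3
G(17) = mex({0, 1, 3, 4}) = 2
G(18) = mex({0, 1, 3, 4}) = 2
G(19) = mex({0, 1, 3, 5}) = 2
G(20) = mex({0, 1, 2, 3, 5}) = 4
G(21) = mex({0, 1, 2, 3, 5}) = 4
G(22) = mex({1, 2, 6}) = 0
G(23) = mex({0, 1, 2, 3, 4, 6}) = 5
G(24) = mex({0, 1, 2, 3, 4}) = 5
G(25) = mex({0, 1, 3, 4, 7}) = 2
G(26) = mex({0, 1, 3, 4, 5, 7}) = 2
G(27) = mex({0, 1, 3, 5}) = 2
Therefore G(27) = 2.

2


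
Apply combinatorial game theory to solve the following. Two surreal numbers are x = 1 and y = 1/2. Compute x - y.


x = 1, y = 1/2
Converting to common denominator: 2
x = 2/2, y = 1/2
x - y = 1 - 1/2 = 1/2

1/2


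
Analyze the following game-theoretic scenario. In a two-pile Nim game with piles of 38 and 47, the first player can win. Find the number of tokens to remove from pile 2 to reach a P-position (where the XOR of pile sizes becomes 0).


Piles: 38 and 47
Current XOR: 38 XOR 47 = 9 (non-zero, so this is an N-position).
To make the XOR zero, we need to find a move that balances the piles.
For pile 2 (size 47): target = 47 XOR 9 = 38
We reduce pile 2 from 47 to 38.
Tokens removed: 47 - 38 = 9
Verification: 38 XOR 38 = 0

9


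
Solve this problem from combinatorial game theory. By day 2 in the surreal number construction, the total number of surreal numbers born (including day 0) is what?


Day 0: {|} = 0 is born. Count = 1.
Day n: the number of surreal numbers born by day n is 2^(n+1) - 1.
By day 0: 2^1 - 1 = 1
By day 1: 2^2 - 1 = 3
By day 2: 2^3 - 1 = 7
By day 2: 7 surreal numbers.

7


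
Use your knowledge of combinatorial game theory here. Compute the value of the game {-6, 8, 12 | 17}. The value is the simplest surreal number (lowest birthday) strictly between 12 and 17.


Left options: {-6, 8, 12}, max = 12
Right options: {17}, min = 17
All options are numbers and max(Left) < min(Right), so by the simplicity theorem the value is the simplest (earliest-born) number strictly between 12 and 17.
Integers 13 through 16 all lie strictly between 12 and 17.
Among integers, the simplest (lowest birthday = smallest |n|; 0 is born on day 0, +-n on day n) is 13.
No non-integer in the interval can be simpler: if x is a non-integer in the interval, then floor(x) or ceil(x) also lies in the interval (the interval contains an integer), and both are proper prefixes of x's sign expansion, i.e. born earlier. So the game value is 13.
Game value = 13

13


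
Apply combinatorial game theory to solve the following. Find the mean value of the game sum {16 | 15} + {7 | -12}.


G1 = {16 | 15}, G2 = {7 | -12}
Each is a switch {a | b} with numbers a > b; its mean value is (a + b)/2, and mean value is additive over game sums: m(G1 + G2) = m(G1) + m(G2).
Mean of G1 = (16 + (15))/2 = 31/2 = 31/2
Mean of G2 = (7 + (-12))/2 = -5/2 = -5/2
Mean of G1 + G2 = 31/2 + -5/2 = 13

13


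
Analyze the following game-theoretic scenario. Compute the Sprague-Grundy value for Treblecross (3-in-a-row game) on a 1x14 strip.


Treblecross: place X on empty cells; 3-in-a-row wins.
Playing within two cells of an existing X lets the opponent win at once, so sensible play treats the cells i-2..i+2 around each X as dead. The player left with no safe cell loses, so this is a normal-play take-away game on strips of safe cells.
Placing X at cell i (0-indexed) of a strip of k safe cells leaves independent strips of sizes max(0, i-2) and max(0, k-i-3). Hence G(k) = mex{ G(max(0,i-2)) XOR G(max(0,k-i-3)) : 0 <= i < k }, with G(0) = 0.
G(1): splits (0,0):0^0=0 -> mex({0}) = 1
G(2): splits (0,0):0^0=0 -> mex({0}) = 1
G(3): splits (0,0):0^0=0 -> mex({0}) = 1
G(4): splits (0,1):0^1=1 (0,0):0^0=0 -> mex({0, 1}) = 2
G(5): splits (0,2):0^1=1 (0,1):0^1=1 (0,0):0^0=0 -> mex({0, 1}) = 2
G(6) = mex({1}) = 0
G(7) = mex({0, 1, 2}) = 3
G(8) = mex({0, 1, 2}) = 3
G(9) = mex({0, 2}) = 1
G(10) = mex({0, 2, 3}) = 1
G(11) = mex({0, 3}) = 1
G(12) = mex({1, 3}) = 0
G(13) = mex({0, 1, 2, 3}) = 4
G(14) = mex({0, 1, 2}) = 3
Therefore G(14) = 3.

3


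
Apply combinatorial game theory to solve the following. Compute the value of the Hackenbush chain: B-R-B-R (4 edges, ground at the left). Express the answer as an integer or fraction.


Edges (from ground): B-R-B-R
By Berlekamp's sign-expansion rule, a Blue-Red Hackenbush stalk has the value of the surreal number whose sign sequence is the edge sequence with B -> + and R -> -.
Sign sequence: +-+-
Trace the sign expansion in the surreal number tree, starting from 0:
Edge 1: B (sign +) -> bounds (0, +inf), value = 1
Edge 2: R (sign -) -> bounds (0, 1), value = 1/2
Edge 3: B (sign +) -> bounds (1/2, 1), value = 3/4
Edge 4: R (sign -) -> bounds (1/2, 3/4), value = 5/8
Game value = 5/8

5/8


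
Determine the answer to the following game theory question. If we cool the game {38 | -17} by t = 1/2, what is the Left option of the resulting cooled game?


Original game: {38 | -17} (a switch {a | b} with a > b).
Cooling by t (for t below the temperature (a - b)/2 = 55/2) taxes each move by t: {a | b} cooled by t is {a - t | b + t}.
Cooling amount: t = 1/2
Cooled Left option: 38 - 1/2 = 75/2
Cooled Right option: -17 + 1/2 = -33/2
Cooled game: {75/2 | -33/2}
Left option = 75/2

75/2


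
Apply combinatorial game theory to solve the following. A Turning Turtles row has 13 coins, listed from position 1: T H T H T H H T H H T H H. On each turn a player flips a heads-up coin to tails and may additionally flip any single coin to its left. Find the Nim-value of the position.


Coins: T H T H T H H T H H T H H
Key fact: a single head at position k behaves exactly like a Nim heap of size k (turning it to T and optionally flipping a coin at j < k corresponds to moving the heap from k to j, or to 0), and heads combine as a disjunctive sum (two heads at the same place would cancel, matching j XOR j = 0). So the Nim-value is the XOR of the 1-indexed positions of the heads.
Face-up positions (1-indexed): [2, 4, 6, 7, 9, 10, 12, 13]
XOR 0 with 2: 0 XOR 2 = 2
XOR 2 with 4: 2 XOR 4 = 6
XOR 6 with 6: 6 XOR 6 = 0
XOR 0 with 7: 0 XOR 7 = 7
XOR 7 with 9: 7 XOR 9 = 14
XOR 14 with 10: 14 XOR 10 = 4
XOR 4 with 12: 4 XOR 12 = 8
XOR 8 with 13: 8 XOR 13 = 5
Nim-value = 5

5


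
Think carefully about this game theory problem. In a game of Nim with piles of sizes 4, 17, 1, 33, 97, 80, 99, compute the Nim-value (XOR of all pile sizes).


We need the XOR (exclusive or) of all pile sizes.
After XOR-ing pile 1 (size 4): 0 XOR 4 = 4
After XOR-ing pile 2 (size 17): 4 XOR 17 = 21
After XOR-ing pile 3 (size 1): 21 XOR 1 = 20
After XOR-ing pile 4 (size 33): 20 XOR 33 = 53
After XOR-ing pile 5 (size 97): 53 XOR 97 = 84
After XOR-ing pile 6 (size 80): 84 XOR 80 = 4
After XOR-ing pile 7 (size 99): 4 XOR 99 = 103
The Nim-value of this position is 103.

103


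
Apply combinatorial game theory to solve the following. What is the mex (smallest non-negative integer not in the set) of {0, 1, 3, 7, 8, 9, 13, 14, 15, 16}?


Set = {0, 1, 3, 7, 8, 9, 13, 14, 15, 16}
0 is in the set.
1 is in the set.
2 is NOT in the set. This is the mex.
mex = 2

2


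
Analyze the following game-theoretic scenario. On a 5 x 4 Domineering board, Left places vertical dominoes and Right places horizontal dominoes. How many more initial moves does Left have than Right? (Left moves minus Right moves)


Board is 5 x 4 (rows x cols).
Left (vertical) placements: (rows-1) * cols = 4 * 4 = 16
Right (horizontal) placements: rows * (cols-1) = 5 * 3 = 15
Advantage = Left - Right = 16 - 15 = 1

1


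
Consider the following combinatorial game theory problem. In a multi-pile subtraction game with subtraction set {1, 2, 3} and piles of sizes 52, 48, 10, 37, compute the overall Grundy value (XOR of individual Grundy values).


Subtraction set: {1, 2, 3}
For this subtraction set, G(n) = n mod 4 (period = max + 1 = 4).
Pile 1 (size 52): G(52) = 52 mod 4 = 0
Pile 2 (size 48): G(48) = 48 mod 4 = 0
Pile 3 (size 10): G(10) = 10 mod 4 = 2
Pile 4 (size 37): G(37) = 37 mod 4 = 1
Total Grundy value = XOR of all: 0 XOR 0 XOR 2 XOR 1 = 3

3


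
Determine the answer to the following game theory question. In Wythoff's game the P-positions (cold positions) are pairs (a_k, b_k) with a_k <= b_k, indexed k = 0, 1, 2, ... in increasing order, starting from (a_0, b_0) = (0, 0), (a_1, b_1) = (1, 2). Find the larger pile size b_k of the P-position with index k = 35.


By Wythoff's theorem, a_k = floor(k * phi) and b_k = floor(k * phi^2) = a_k + k, where phi = (1 + sqrt(5))/2 is the golden ratio.
phi = (1 + sqrt(5))/2 = 1.618034
phi^2 = phi + 1 = 2.618034
k = 35
k * phi^2 = 35 * 2.618034 = 91.631190
b_35 = floor(k * phi^2) = 91 (check: a_35 + k = 56 + 35 = 91)

91


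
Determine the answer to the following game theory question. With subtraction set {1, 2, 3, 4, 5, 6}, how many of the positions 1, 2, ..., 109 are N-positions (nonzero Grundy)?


Subtraction set S = {1, 2, 3, 4, 5, 6}, so G(n) = n mod 7.
G(n) = 0 when n is a multiple of 7.
Multiples of 7 in [1, 109]: 15
N-positions (nonzero Grundy) = 109 - 15 = 94

94


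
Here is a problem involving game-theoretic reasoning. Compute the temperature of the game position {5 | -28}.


The game is {5 | -28}, a switch {a | b} with numbers a > b.
Cooling {a | b} by t gives {a - t | b + t}, which stops being hot when a - t = b + t, i.e. at t = (a - b)/2. So the temperature of a switch is (a - b)/2.
Temperature = (Left option - Right option) / 2
= (5 - (-28)) / 2
= 33 / 2
= 33/2

33/2


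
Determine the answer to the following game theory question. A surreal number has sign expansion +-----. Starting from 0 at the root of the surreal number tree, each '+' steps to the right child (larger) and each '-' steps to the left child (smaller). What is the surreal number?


Sign expansion: +-----
Rule: track bounds (lo, hi), initially (-inf, +inf). On '+', the current value becomes lo and we move to the simplest number in (value, hi): value + 1 if hi = +inf, otherwise the midpoint (value + hi)/2. On '-', the current value becomes hi and we move to value - 1 if lo = -inf, otherwise the midpoint (lo + value)/2.
Start at 0.
Step 1: sign = +, move right. Bounds: (0, +inf). Value = 1
Step 2: sign = -, move left. Bounds: (0, 1). Value = 1/2
Step 3: sign = -, move left. Bounds: (0, 1/2). Value = 1/4
Step 4: sign = -, move left. Bounds: (0, 1/4). Value = 1/8
Step 5: sign = -, move left. Bounds: (0, 1/8). Value = 1/16
Step 6: sign = -, move left. Bounds: (0, 1/16). Value = 1/32
The surreal number with sign expansion +----- is 1/32.

1/32


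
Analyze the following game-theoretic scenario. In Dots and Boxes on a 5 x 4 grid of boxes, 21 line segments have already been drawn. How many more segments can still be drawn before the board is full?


Grid: 5 x 4 boxes, i.e. 6 rows and 5 columns of dots.
Horizontal edges: (rows + 1) * cols = 6 * 4 = 24
Vertical edges: rows * (cols + 1) = 5 * 5 = 25
Total edges: 24 + 25 = 49
Edges drawn: 21
Remaining: 49 - 21 = 28

28


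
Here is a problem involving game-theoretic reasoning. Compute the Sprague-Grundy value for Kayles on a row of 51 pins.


Kayles: a move removes 1 or 2 adjacent pins from a contiguous row.
Removing pins from a row of k leaves two independent rows (a, b) with a + b = k - 1 (one pin) or a + b = k - 2 (two pins); an end removal gives a = 0.
By Sprague-Grundy, G(k) = mex{ G(a) XOR G(b) } over all these splits. G(0) = 0.
G(1): splits (0,0):0^0=0 -> mex({0}) = 1
G(2): splits (0,1):0^1=1 (0,0):0^0=0 -> mex({0, 1}) = 2
G(3): splits (0,2):0^2=2 (1,1):1^1=0 (0,1):0^1=1 -> mex({0, 1, 2}) = 3
G(4): splits (0,3):0^3=3 (1,2):1^2=3 (0,2):0^2=2 (1,1):1^1=0 -> mex({0, 2, 3}) = 1
G(5): splits (0,4):0^1=1 (1,3):1^3=2 (2,2):2^2=0 (0,3):0^3=3 (1,2):1^2=3 -> mex({0, 1, 2, 3}) = 4
G(6) = mex({0, 1, 2, 4}) = 3
G(7) = mex({0, 1, 3, 4, 5}) = 2
G(8) = mex({0, 2, 3, 5, 6}) = 1
G(9) = mex({0, 1, 2, 3, 6, 7}) = 4
G(10) = mex({0, 1, 3, 4, 5, 7}) = 2
G(11) = mex({0, 1, 2, 3, 4, 5}) = 6
G(12) = mex({0, 1, 2, 3, 5, 6, 7}) = 4
G(13) = mex({0, 2, 3, 4, 6, 7}) = 1
G(14) = mex({0, 1, 4, 5, 6, 7}) = 2
G(15) = mex({0, 1, 2, 3, 4, 5, 6}) = 7
G(16) = mex({0, 2, 3, 5, 6, 7}) = 1
G(17) = mex({0, 1, 2, 3, 5, 6, 7}) = 4
G(18) = mex({0, 1, 2, 4, 5, 6}) = 3
G(19) = mex({0, 1, 3, 4, 5, 7}) = 2
G(20) = mex({0, 2, 3, 4, 5, 6, 7}) = 1
G(21) = mex({0, 1, 2, 3, 5, 6, 7}) = 4
G(22) = mex({0, 1, 2, 3, 4, 5, 7}) = 6
G(23) = mex({0, 1, 2, 3, 4, 5, 6}) = 7
G(24) = mex({0, 1, 2, 3, 5, 6, 7}) = 4
G(25) = mex({0, 2, 3, 4, 6, 7}) = 1
G(26) = mex({0, 1, 3, 4, 5, 6, 7}) = 2
G(27) = mex({0, 1, 2, 3, 4, 5, 6, 7}) = 8
G(28) = mex({0, 1, 2, 3, 4, 6, 7, 8}) = 5
G(29) = mex({0, 1, 2, 3, 5, 6, 7, 8, 9}) = 4
G(30) = mex({0, 1, 2, 3, 4, 5, 6, 9, 10}) = 7
G(31) = mex({0, 1, 3, 4, 5, 7, 10, 11}) = 2
G(32) = mex({0, 2, 3, 4, 5, 6, 7, 9, 11}) = 1
G(33) = mex({0, 1, 2, 3, 4, 5, 6, 7, 9, 12}) = 8
G(34) = mex({0, 1, 2, 3, 4, 5, 7, 8, 11, 12}) = 6
G(35) = mex({0, 1, 2, 3, 4, 5, 6, 8, 9, 10, 11}) = 7
G(36) = mex({0, 1, 2, 3, 5, 6, 7, 9, 10}) = 4
G(37) = mex({0, 2, 3, 4, 6, 7, 9, 10, 11, 12}) = 1
G(38) = mex({0, 1, 3, 4, 5, 6, 7, 9, 10, 11, 12}) = 2
G(39) = mex({0, 1, 2, 4, 5, 6, 7, 9, 10, 12, 14}) = 3
G(40) = mex({0, 2, 3, 4, 6, 7, 11, 12, 14}) = 1
G(41) = mex({0, 1, 2, 3, 5, 6, 7, 9, 10, 11, 12}) = 4
G(42) = mex({0, 1, 2, 3, 4, 5, 6, 9, 10}) = 7
G(43) = mex({0, 1, 3, 4, 5, 7, 9, 10, 12, 15}) = 2
G(44) = mex({0, 2, 3, 4, 5, 6, 7, 9, 10, 12, 15}) = 1
G(45) = mex({0, 1, 2, 3, 4, 5, 6, 7, 9, 10, 12, 14}) = 8
G(46) = mex({0, 1, 3, 4, 5, 7, 8, 11, 12, 14}) = 2
G(47) = mex({0, 1, 2, 3, 4, 5, 6, 8, 9, 10, 11, 12}) = 7
G(48) = mex({0, 1, 2, 3, 5, 6, 7, 9, 10}) = 4
G(49) = mex({0, 2, 3, 4, 6, 7, 9, 10, 11, 12, 15}) = 1
G(50) = mex({0, 1, 4, 5, 6, 7, 9, 11, 12, 14, 15}) = 2
G(51) = mex({0, 1, 2, 3, 4, 5, 6, 7, 9, 12, 14, 15}) = 8
Therefore G(51) = 8.

8


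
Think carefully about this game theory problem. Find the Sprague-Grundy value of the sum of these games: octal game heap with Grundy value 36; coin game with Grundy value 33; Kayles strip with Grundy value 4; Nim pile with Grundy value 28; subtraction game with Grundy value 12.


By the Sprague-Grundy theorem, the Grundy value of a sum of games is the XOR of individual Grundy values.
octal game heap: Grundy value = 36. Running XOR: 0 XOR 36 = 36
coin game: Grundy value = 33. Running XOR: 36 XOR 33 = 5
Kayles strip: Grundy value = 4. Running XOR: 5 XOR 4 = 1
Nim pile: Grundy value = 28. Running XOR: 1 XOR 28 = 29
subtraction game: Grundy value = 12. Running XOR: 29 XOR 12 = 17
The combined Grundy value is 17.

17


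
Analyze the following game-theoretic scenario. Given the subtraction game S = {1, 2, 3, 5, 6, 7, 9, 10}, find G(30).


The subtraction set is S = {1, 2, 3, 5, 6, 7, 9, 10}.
G(k) = mex{ G(k - s) : s in S, s <= k }. We compute iteratively: G(0) = 0.
G(1) = mex({0}) = 1
G(2) = mex({0, 1}) = 2
G(3) = mex({0, 1, 2}) = 3
G(4) = mex({1, 2, 3}) = 0
G(5) = mex({0, 2, 3}) = 1
G(6) = mex({0, 1, 3}) = 2
G(7) = mex({0, 1, 2}) = 3
G(8) = mex({1, 2, 3}) = 0
G(9) = mex({0, 2, 3}) = 1
G(10) = mex({0, 1, 3}) = 2
G(11) = mex({0, 1, 2}) = 3
G(12) = mex({1, 2, 3}) = 0
G(13) = mex({0, 2, 3}) = 1
Observe that G(4)..G(13) = 0, 1, 2, 3, 0, 1, 2, 3, 0, 1 repeats G(0)..G(9) = 0, 1, 2, 3, 0, 1, 2, 3, 0, 1.
For k >= max(S) = 10, G(k) is determined by the previous 10 values G(k-10)..G(k-1); a window of 10 consecutive values has recurred shifted by 4, so by induction G(k + 4) = G(k) for all k >= 0: the sequence is periodic from the start with period 4.
One period: G(0..3) = 0, 1, 2, 3.
30 mod 4 = 2, so G(30) = G(2) = 2.

2


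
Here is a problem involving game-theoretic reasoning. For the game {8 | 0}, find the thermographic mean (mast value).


Game = {8 | 0}, a switch {a | b} with numbers a > b.
Its thermograph has left wall a - t and right wall b + t, which meet at t = (a - b)/2, where both equal (a + b)/2. So the mast (mean value) is at (a + b)/2.
Mean = (8 + (0))/2 = 8/2 = 4

4


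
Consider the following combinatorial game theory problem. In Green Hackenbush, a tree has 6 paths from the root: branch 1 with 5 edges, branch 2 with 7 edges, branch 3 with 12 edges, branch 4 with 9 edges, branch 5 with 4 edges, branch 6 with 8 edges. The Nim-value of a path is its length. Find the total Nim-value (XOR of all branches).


The tree has 6 branches from the ground vertex.
In Green Hackenbush, the Nim-value of a simple path of length k is k.
Branch 1: length 5, Nim-value = 5
Branch 2: length 7, Nim-value = 7
Branch 3: length 12, Nim-value = 12
Branch 4: length 9, Nim-value = 9
Branch 5: length 4, Nim-value = 4
Branch 6: length 8, Nim-value = 8
Total Nim-value = XOR of all branch values:
0 XOR 5 = 5
5 XOR 7 = 2
2 XOR 12 = 14
14 XOR 9 = 7
7 XOR 4 = 3
3 XOR 8 = 11
Nim-value of the tree = 11

11


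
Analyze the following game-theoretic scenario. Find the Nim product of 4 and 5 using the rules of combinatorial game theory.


Nim multiplication is bilinear over XOR: (u XOR v) * w = (u*w) XOR (v*w).
So we split each operand into its bit components and XOR the pairwise Nim products.
4 = 4 (as XOR of powers of 2).
5 = 1 + 4 (as XOR of powers of 2).
Using the standard Nim-product table on single bits:
  2*2 = 3,   2*4 = 8,   2*8 = 12,
  4*4 = 6,   4*8 = 11,  8*8 = 13,
and  1*x = x (identity), k*l = l*k (commutative).
Pairwise Nim products:
  4 * 1 = 4
  4 * 4 = 6
XOR them: 4 XOR 6 = 2.
Result: 4 * 5 = 2 (in Nim).

2


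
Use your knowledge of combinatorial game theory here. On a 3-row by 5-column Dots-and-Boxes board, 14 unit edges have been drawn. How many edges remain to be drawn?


Grid: 3 x 5 boxes, i.e. 4 rows and 6 columns of dots.
Horizontal edges: (rows + 1) * cols = 4 * 5 = 20
Vertical edges: rows * (cols + 1) = 3 * 6 = 18
Total edges: 20 + 18 = 38
Edges drawn: 14
Remaining: 38 - 14 = 24

24


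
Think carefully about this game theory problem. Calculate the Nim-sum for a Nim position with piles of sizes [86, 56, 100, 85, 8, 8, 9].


We need the XOR (exclusive or) of all pile sizes.
After XOR-ing pile 1 (size 86): 0 XOR 86 = 86
After XOR-ing pile 2 (size 56): 86 XOR 56 = 110
After XOR-ing pile 3 (size 100): 110 XOR 100 = 10
After XOR-ing pile 4 (size 85): 10 XOR 85 = 95
After XOR-ing pile 5 (size 8): 95 XOR 8 = 87
After XOR-ing pile 6 (size 8): 87 XOR 8 = 95
After XOR-ing pile 7 (size 9): 95 XOR 9 = 86
The Nim-value of this position is 86.

86


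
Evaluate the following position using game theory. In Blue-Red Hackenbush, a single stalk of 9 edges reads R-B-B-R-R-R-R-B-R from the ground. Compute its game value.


Edges (from ground): R-B-B-R-R-R-R-B-R
By Berlekamp's sign-expansion rule, a Blue-Red Hackenbush stalk has the value of the surreal number whose sign sequence is the edge sequence with B -> + and R -> -.
Sign sequence: -++----+-
Trace the sign expansion in the surreal number tree, starting from 0:
Edge 1: R (sign -) -> bounds (-inf, 0), value = -1
Edge 2: B (sign +) -> bounds (-1, 0), value = -1/2
Edge 3: B (sign +) -> bounds (-1/2, 0), value = -1/4
Edge 4: R (sign -) -> bounds (-1/2, -1/4), value = -3/8
Edge 5: R (sign -) -> bounds (-1/2, -3/8), value = -7/16
Edge 6: R (sign -) -> bounds (-1/2, -7/16), value = -15/32
Edge 7: R (sign -) -> bounds (-1/2, -15/32), value = -31/64
Edge 8: B (sign +) -> bounds (-31/64, -15/32), value = -61/128
Edge 9: R (sign -) -> bounds (-31/64, -61/128), value = -123/256
Game value = -123/256

-123/256


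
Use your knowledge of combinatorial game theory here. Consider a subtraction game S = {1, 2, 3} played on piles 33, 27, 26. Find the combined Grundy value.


Subtraction set: {1, 2, 3}
For this subtraction set, G(n) = n mod 4 (period = max + 1 = 4).
Pile 1 (size 33): G(33) = 33 mod 4 = 1
Pile 2 (size 27): G(27) = 27 mod 4 = 3
Pile 3 (size 26): G(26) = 26 mod 4 = 2
Total Grundy value = XOR of all: 1 XOR 3 XOR 2 = 0

0


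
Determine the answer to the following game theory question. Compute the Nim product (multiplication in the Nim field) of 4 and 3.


Nim multiplication is bilinear over XOR: (u XOR v) * w = (u*w) XOR (v*w).
So we split each operand into its bit components and XOR the pairwise Nim products.
4 = 4 (as XOR of powers of 2).
3 = 1 + 2 (as XOR of powers of 2).
Using the standard Nim-product table on single bits:
  2*2 = 3,   2*4 = 8,   2*8 = 12,
  4*4 = 6,   4*8 = 11,  8*8 = 13,
and  1*x = x (identity), k*l = l*k (commutative).
Pairwise Nim products:
  4 * 1 = 4
  4 * 2 = 8
XOR them: 4 XOR 8 = 12.
Result: 4 * 3 = 12 (in Nim).

12


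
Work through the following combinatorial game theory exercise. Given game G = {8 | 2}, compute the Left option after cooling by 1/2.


Original game: {8 | 2} (a switch {a | b} with a > b).
Cooling by t (for t below the temperature (a - b)/2 = 3) taxes each move by t: {a | b} cooled by t is {a - t | b + t}.
Cooling amount: t = 1/2
Cooled Left option: 8 - 1/2 = 15/2
Cooled Right option: 2 + 1/2 = 5/2
Cooled game: {15/2 | 5/2}
Left option = 15/2

15/2


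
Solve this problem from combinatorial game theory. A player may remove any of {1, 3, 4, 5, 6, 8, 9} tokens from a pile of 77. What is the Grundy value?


The subtraction set is S = {1, 3, 4, 5, 6, 8, 9}.
G(k) = mex{ G(k - s) : s in S, s <= k }. We compute iteratively: G(0) = 0.
G(1) = mex({0}) = 1
G(2) = mex({1}) = 0
G(3) = mex({0}) = 1
G(4) = mex({0, 1}) = 2
G(5) = mex({0, 1, 2}) = 3
G(6) = mex({0, 1, 3}) = 2
G(7) = mex({0, 1, 2}) = 3
G(8) = mex({0, 1, 2, 3}) = 4
G(9) = mex({0, 1, 2, 3, 4}) = 5
G(10) = mex({0, 1, 2, 3, 5}) = 4
G(11) = mex({0, 1, 2, 3, 4}) = 5
G(12) = mex({1, 2, 3, 4, 5}) = 0
G(13) = mex({0, 2, 3, 4, 5}) = 1
G(14) = mex({1, 2, 3, 4, 5}) = 0
G(15) = mex({0, 2, 3, 4, 5}) = 1
G(16) = mex({0, 1, 3, 4, 5}) = 2
G(17) = mex({0, 1, 2, 4, 5}) = 3
G(18) = mex({0, 1, 3, 4, 5}) = 2
G(19) = mex({0, 1, 2, 4, 5}) = 3
G(20) = mex({0, 1, 2, 3, 5}) = 4
Observe that G(12)..G(20) = 0, 1, 0, 1, 2, 3, 2, 3, 4 repeats G(0)..G(8) = 0, 1, 0, 1, 2, 3, 2, 3, 4.
For k >= max(S) = 9, G(k) is determined by the previous 9 values G(k-9)..G(k-1); a window of 9 consecutive values has recurred shifted by 12, so by induction G(k + 12) = G(k) for all k >= 0: the sequence is periodic from the start with period 12.
One period: G(0..11) = 0, 1, 0, 1, 2, 3, 2, 3, 4, 5, 4, 5.
77 mod 12 = 5, so G(77) = G(5) = 3.

3


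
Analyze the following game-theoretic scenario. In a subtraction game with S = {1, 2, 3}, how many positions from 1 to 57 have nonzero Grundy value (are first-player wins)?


Subtraction set S = {1, 2, 3}, so G(n) = n mod 4.
G(n) = 0 when n is a multiple of 4.
Multiples of 4 in [1, 57]: 14
N-positions (nonzero Grundy) = 57 - 14 = 43

43


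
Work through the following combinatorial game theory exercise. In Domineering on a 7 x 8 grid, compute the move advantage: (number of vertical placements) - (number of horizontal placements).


Board is 7 x 8 (rows x cols).
Left (vertical) placements: (rows-1) * cols = 6 * 8 = 48
Right (horizontal) placements: rows * (cols-1) = 7 * 7 = 49
Advantage = Left - Right = 48 - 49 = -1

-1


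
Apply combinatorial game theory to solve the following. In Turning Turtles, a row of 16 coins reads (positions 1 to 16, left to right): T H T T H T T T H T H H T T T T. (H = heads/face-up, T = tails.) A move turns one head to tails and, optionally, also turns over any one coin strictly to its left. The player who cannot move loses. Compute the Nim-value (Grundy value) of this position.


Coins: T H T T H T T T H T H H T T T T
Key fact: a single head at position k behaves exactly like a Nim heap of size k (turning it to T and optionally flipping a coin at j < k corresponds to moving the heap from k to j, or to 0), and heads combine as a disjunctive sum (two heads at the same place would cancel, matching j XOR j = 0). So the Nim-value is the XOR of the 1-indexed positions of the heads.
Face-up positions (1-indexed): [2, 5, 9, 11, 12]
XOR 0 with 2: 0 XOR 2 = 2
XOR 2 with 5: 2 XOR 5 = 7
XOR 7 with 9: 7 XOR 9 = 14
XOR 14 with 11: 14 XOR 11 = 5
XOR 5 with 12: 5 XOR 12 = 9
Nim-value = 9

9


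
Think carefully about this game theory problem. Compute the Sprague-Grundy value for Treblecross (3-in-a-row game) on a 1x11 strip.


Treblecross: place X on empty cells; 3-in-a-row wins.
Playing within two cells of an existing X lets the opponent win at once, so sensible play treats the cells i-2..i+2 around each X as dead. The player left with no safe cell loses, so this is a normal-play take-away game on strips of safe cells.
Placing X at cell i (0-indexed) of a strip of k safe cells leaves independent strips of sizes max(0, i-2) and max(0, k-i-3). Hence G(k) = mex{ G(max(0,i-2)) XOR G(max(0,k-i-3)) : 0 <= i < k }, with G(0) = 0.
G(1): splits (0,0):0^0=0 -> mex({0}) = 1
G(2): splits (0,0):0^0=0 -> mex({0}) = 1
G(3): splits (0,0):0^0=0 -> mex({0}) = 1
G(4): splits (0,1):0^1=1 (0,0):0^0=0 -> mex({0, 1}) = 2
G(5): splits (0,2):0^1=1 (0,1):0^1=1 (0,0):0^0=0 -> mex({0, 1}) = 2
G(6) = mex({1}) = 0
G(7) = mex({0, 1, 2}) = 3
G(8) = mex({0, 1, 2}) = 3
G(9) = mex({0, 2}) = 1
G(10) = mex({0, 2, 3}) = 1
G(11) = mex({0, 3}) = 1
Therefore G(11) = 1.

1


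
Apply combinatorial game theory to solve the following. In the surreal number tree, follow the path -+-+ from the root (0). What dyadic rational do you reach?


Sign expansion: -+-+
Rule: track bounds (lo, hi), initially (-inf, +inf). On '+', the current value becomes lo and we move to the simplest number in (value, hi): value + 1 if hi = +inf, otherwise the midpoint (value + hi)/2. On '-', the current value becomes hi and we move to value - 1 if lo = -inf, otherwise the midpoint (lo + value)/2.
Start at 0.
Step 1: sign = -, move left. Bounds: (-inf, 0). Value = -1
Step 2: sign = +, move right. Bounds: (-1, 0). Value = -1/2
Step 3: sign = -, move left. Bounds: (-1, -1/2). Value = -3/4
Step 4: sign = +, move right. Bounds: (-3/4, -1/2). Value = -5/8
The surreal number with sign expansion -+-+ is -5/8.

-5/8
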